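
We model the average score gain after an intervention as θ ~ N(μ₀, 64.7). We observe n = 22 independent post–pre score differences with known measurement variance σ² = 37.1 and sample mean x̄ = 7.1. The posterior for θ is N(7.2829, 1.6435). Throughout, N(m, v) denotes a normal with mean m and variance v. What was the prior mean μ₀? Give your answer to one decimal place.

The posterior mean is a precision-weighted average: μ_n = (τ₀μ₀ + τ_data·x̄)/(τ₀+τ_data), with τ₀=1/σ₀² and τ_data=n/σ².
Here τ₀ = 1/64.7 = 0.015456 and τ_data = 22/37.1 = 0.592992, so τ_n = 0.608448.
Rearranging for μ₀: μ₀ = (μ_n·τ_n − τ_data·x̄)/τ₀ = (7.2829·0.608448 − 0.592992·7.1) / 0.015456 = 0.221023/0.015456 ≈ 14.3.

μ₀ = 14.3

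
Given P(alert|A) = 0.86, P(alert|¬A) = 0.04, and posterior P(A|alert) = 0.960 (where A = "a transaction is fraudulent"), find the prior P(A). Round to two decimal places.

In odds form, posterior odds = prior odds × likelihood ratio, so prior odds = posterior odds ÷ LR.
Posterior odds = 0.960/(1−0.960) = 24.0000. LR = 0.86/0.04 = 21.5000.
Prior odds = 24.0000/21.5000 = 1.1163, so P(A) = 1.1163/(1+1.1163) ≈ 0.53.

P(A) = 0.53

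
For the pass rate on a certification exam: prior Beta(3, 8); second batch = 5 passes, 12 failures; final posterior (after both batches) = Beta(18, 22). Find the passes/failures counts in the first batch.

Because Beta–binomial updating is additive in the counts, the combined data contributed (α_post−α_prior, β_post−β_prior) successes and failures.
Total across both batches: 18−3=15 passes, 22−8=14 failures.
Subtract the second batch: 15−5=10 passes and 14−12=2 failures.

10 passes and 2 failures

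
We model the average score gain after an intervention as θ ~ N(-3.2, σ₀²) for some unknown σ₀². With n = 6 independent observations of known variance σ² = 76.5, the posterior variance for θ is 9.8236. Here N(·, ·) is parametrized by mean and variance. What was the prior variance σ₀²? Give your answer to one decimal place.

σ₀² = 42.8

Posterior precision equals prior precision plus data precision: 1/σ_n² = 1/σ₀² + n/σ².
So 1/σ₀² = 1/9.8236 − 6/76.5 = 0.101796 − 0.078431 = 0.023365.
Hence σ₀² = 1/0.023365 ≈ 42.8.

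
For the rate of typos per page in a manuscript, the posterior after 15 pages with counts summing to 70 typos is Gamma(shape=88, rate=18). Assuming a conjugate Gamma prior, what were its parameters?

Gamma(shape=18, rate=3)

A Gamma(α, β) prior (rate parametrization) on a Poisson rate with n observations summing to S gives posterior Gamma(α+S, β+n).
So α = 88 − 70 = 18 and β = 18 − 15 = 3.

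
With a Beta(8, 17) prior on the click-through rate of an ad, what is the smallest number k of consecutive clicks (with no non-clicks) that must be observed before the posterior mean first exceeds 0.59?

After k clicks and 0 non-clicks the posterior is Beta(8+k, 17), with mean (8+k)/(8+17+k).
Set (8+k)/(25+k) > 0.59 and solve: k > (0.59·25 − 8)/(1 − 0.59) = 16.463.
The smallest integer exceeding 16.463 is 17, and checking k=17: (25)/(42) = 0.5952 > 0.59.

k = 17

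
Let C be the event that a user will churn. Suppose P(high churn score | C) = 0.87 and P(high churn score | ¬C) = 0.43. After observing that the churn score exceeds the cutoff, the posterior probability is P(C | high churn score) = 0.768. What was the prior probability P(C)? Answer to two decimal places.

In odds form, posterior odds = prior odds × likelihood ratio, so prior odds = posterior odds ÷ LR.
Posterior odds = 0.768/(1−0.768) = 3.3103. LR = 0.87/0.43 = 2.0233.
Prior odds = 3.3103/2.0233 = 1.6361, so P(C) = 1.6361/(1+1.6361) ≈ 0.62.

P(C) = 0.62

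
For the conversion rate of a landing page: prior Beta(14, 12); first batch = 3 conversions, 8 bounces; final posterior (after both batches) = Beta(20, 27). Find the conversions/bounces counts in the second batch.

Because Beta–binomial updating is additive in the counts, the combined data contributed (α_post−α_prior, β_post−β_prior) successes and failures.
Total across both batches: 20−14=6 conversions, 27−12=15 bounces.
Subtract the first batch: 6−3=3 conversions and 15−8=7 bounces.

3 conversions and 7 bounces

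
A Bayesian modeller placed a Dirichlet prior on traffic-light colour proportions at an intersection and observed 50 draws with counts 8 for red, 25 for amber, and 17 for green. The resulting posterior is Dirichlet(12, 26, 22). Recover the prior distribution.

For a Dirichlet(α) prior with multinomial counts c, the posterior is Dirichlet(α + c) componentwise.
Subtract each count from the matching posterior parameter: 12−8=4, 26−25=1, 22−17=5.

Dirichlet(4, 1, 5)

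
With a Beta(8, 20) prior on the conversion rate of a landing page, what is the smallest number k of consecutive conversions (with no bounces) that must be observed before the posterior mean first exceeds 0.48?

k = 11

After k conversions and 0 bounces the posterior is Beta(8+k, 20), with mean (8+k)/(8+20+k).
Set (8+k)/(28+k) > 0.48 and solve: k > (0.48·28 − 8)/(1 − 0.48) = 10.462.
The smallest integer exceeding 10.462 is 11.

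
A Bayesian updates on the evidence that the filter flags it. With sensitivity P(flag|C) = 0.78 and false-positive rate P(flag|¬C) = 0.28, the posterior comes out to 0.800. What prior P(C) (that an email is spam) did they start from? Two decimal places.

In odds form, posterior odds = prior odds × likelihood ratio, so prior odds = posterior odds ÷ LR.
Posterior odds = 0.800/(1−0.800) = 4.0000. LR = 0.78/0.28 = 2.7857.
Prior odds = 4.0000/2.7857 = 1.4359, so P(C) = 1.4359/(1+1.4359) ≈ 0.59.

P(C) = 0.59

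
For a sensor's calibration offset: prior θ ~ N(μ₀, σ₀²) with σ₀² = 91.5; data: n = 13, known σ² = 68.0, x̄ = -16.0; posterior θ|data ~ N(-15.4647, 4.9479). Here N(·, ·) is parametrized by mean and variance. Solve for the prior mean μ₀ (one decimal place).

μ₀ = -6.1

With known observation variance, the Normal–Normal posterior has precision τ_n = τ₀ + n/σ² and mean μ_n = (τ₀μ₀ + (n/σ²)x̄)/τ_n.
Here τ₀ = 1/91.5 = 0.010929 and τ_data = 13/68.0 = 0.191176, so τ_n = 0.202105.
Rearranging for μ₀: μ₀ = (μ_n·τ_n − τ_data·x̄)/τ₀ = (-15.4647·0.202105 − 0.191176·-16.0) / 0.010929 = -0.066677/0.010929 ≈ -6.1.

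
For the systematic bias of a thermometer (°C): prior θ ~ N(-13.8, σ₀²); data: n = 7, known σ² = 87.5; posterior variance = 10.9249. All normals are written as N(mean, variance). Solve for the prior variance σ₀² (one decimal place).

For the Normal–Normal model with known σ², precisions add: τ_n = τ₀ + n/σ².
So 1/σ₀² = 1/10.9249 − 7/87.5 = 0.091534 − 0.080000 = 0.011534.
Hence σ₀² = 1/0.011534 ≈ 86.7.

σ₀² = 86.7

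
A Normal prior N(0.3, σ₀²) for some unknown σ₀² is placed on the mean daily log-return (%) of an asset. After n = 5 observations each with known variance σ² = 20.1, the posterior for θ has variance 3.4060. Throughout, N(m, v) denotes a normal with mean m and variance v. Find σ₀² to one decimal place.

σ₀² = 22.3

For the Normal–Normal model with known σ², precisions add: τ_n = τ₀ + n/σ².
So 1/σ₀² = 1/3.4060 − 5/20.1 = 0.293600 − 0.248756 = 0.044844.
Hence σ₀² = 1/0.044844 ≈ 22.3.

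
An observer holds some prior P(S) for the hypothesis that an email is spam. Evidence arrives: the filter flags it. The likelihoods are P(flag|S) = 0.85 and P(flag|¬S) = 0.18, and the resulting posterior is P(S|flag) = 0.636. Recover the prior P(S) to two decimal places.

In odds form, posterior odds = prior odds × likelihood ratio, so prior odds = posterior odds ÷ LR.
Posterior odds = 0.636/(1−0.636) = 1.7473. LR = 0.85/0.18 = 4.7222.
Prior odds = 1.7473/4.7222 = 0.3700, so P(S) = 0.3700/(1+0.3700) ≈ 0.27.

P(S) = 0.27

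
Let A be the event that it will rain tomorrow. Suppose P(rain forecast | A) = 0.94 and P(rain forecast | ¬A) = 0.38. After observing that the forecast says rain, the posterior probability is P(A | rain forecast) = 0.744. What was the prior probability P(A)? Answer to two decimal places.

Bayes' rule in odds form gives O(A|E) = O(A)·[P(E|A)/P(E|¬A)], hence O(A) = O(A|E)/LR.
Posterior odds = 0.744/(1−0.744) = 2.9062. LR = 0.94/0.38 = 2.4737.
Prior odds = 2.9062/2.4737 = 1.1748, so P(A) = 1.1748/(1+1.1748) ≈ 0.54.

P(A) = 0.54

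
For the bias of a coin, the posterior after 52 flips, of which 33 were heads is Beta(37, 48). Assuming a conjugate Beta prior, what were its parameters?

Beta(4, 29)

A Beta(α, β) prior with s successes and f failures in binomial data gives a Beta(α+s, β+f) posterior.
Subtract the data counts: 37−33=4, 48−19=29.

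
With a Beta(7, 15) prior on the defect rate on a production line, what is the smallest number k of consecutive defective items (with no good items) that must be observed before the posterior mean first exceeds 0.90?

After k defective items and 0 good items the posterior is Beta(7+k, 15), with mean (7+k)/(7+15+k).
Set (7+k)/(22+k) > 0.90 and solve: k > (0.90·22 − 7)/(1 − 0.90) = 128.000.
The smallest integer exceeding 128.000 is 129.

k = 129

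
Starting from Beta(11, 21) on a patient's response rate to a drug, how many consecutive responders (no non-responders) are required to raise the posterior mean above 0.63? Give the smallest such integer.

After k responders and 0 non-responders the posterior is Beta(11+k, 21), with mean (11+k)/(11+21+k).
Set (11+k)/(32+k) > 0.63 and solve: k > (0.63·32 − 11)/(1 − 0.63) = 24.757.
The smallest integer exceeding 24.757 is 25.

k = 25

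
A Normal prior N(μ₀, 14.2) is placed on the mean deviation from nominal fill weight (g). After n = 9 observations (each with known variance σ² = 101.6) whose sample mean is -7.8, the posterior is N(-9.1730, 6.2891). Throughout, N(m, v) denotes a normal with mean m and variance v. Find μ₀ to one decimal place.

μ₀ = -10.9

The posterior mean is a precision-weighted average: μ_n = (τ₀μ₀ + τ_data·x̄)/(τ₀+τ_data), with τ₀=1/σ₀² and τ_data=n/σ².
Here τ₀ = 1/14.2 = 0.070423 and τ_data = 9/101.6 = 0.088583, so τ_n = 0.159006.
Rearranging for μ₀: μ₀ = (μ_n·τ_n − τ_data·x̄)/τ₀ = (-9.1730·0.159006 − 0.088583·-7.8) / 0.070423 = -0.767615/0.070423 ≈ -10.9.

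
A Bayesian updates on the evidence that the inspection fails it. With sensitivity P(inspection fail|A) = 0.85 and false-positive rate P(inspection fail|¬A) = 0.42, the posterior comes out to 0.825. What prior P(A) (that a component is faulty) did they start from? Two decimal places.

Bayes' rule in odds form gives O(A|E) = O(A)·[P(E|A)/P(E|¬A)], hence O(A) = O(A|E)/LR.
Posterior odds = 0.825/(1−0.825) = 4.7143. LR = 0.85/0.42 = 2.0238.
Prior odds = 4.7143/2.0238 = 2.3294, so P(A) = 2.3294/(1+2.3294) ≈ 0.70.

P(A) = 0.70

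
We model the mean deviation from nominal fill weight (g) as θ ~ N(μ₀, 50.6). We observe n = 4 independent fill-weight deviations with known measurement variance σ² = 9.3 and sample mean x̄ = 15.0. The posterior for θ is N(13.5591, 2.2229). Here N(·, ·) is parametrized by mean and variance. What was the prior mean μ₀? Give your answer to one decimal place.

μ₀ = -17.8

The posterior mean is a precision-weighted average: μ_n = (τ₀μ₀ + τ_data·x̄)/(τ₀+τ_data), with τ₀=1/σ₀² and τ_data=n/σ².
Here τ₀ = 1/50.6 = 0.019763 and τ_data = 4/9.3 = 0.430108, so τ_n = 0.449871.
Rearranging for μ₀: μ₀ = (μ_n·τ_n − τ_data·x̄)/τ₀ = (13.5591·0.449871 − 0.430108·15.0) / 0.019763 = -0.351774/0.019763 ≈ -17.8.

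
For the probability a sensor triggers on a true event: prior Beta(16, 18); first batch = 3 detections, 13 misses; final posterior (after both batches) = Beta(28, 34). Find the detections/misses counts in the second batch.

Because Beta–binomial updating is additive in the counts, the combined data contributed (α_post−α_prior, β_post−β_prior) successes and failures.
Total across both batches: 28−16=12 detections, 34−18=16 misses.
Subtract the first batch: 12−3=9 detections and 16−13=3 misses.

9 detections and 3 misses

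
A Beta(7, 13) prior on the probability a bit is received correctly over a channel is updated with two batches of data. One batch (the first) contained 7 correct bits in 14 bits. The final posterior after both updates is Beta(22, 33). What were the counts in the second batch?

Sequential conjugate updates are equivalent to a single update on the pooled data, so total successes = posterior α − prior α and total failures = posterior β − prior β.
Total across both batches: 22−7=15 correct bits, 33−13=20 errors.
Subtract the first batch: 15−7=8 correct bits and 20−7=13 errors.

8 correct bits and 13 errors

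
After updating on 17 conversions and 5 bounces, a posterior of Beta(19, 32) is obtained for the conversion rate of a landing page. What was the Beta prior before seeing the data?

Under Beta–binomial conjugacy the posterior parameters are (α+s, β+f).
So α = 19 − 17 = 2 and β = 32 − 5 = 27.

Beta(2, 27)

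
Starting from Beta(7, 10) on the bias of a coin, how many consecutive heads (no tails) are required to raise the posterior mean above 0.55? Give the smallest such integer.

After k heads and 0 tails the posterior is Beta(7+k, 10), with mean (7+k)/(7+10+k).
Set (7+k)/(17+k) > 0.55 and solve: k > (0.55·17 − 7)/(1 − 0.55) = 5.222.
The smallest integer exceeding 5.222 is 6.

k = 6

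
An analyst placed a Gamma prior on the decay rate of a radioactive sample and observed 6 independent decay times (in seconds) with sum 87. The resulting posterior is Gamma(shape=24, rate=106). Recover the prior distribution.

Gamma(shape=18, rate=19)

Gamma–exponential conjugacy: posterior shape = α + n, posterior rate = β + Σtᵢ.
So α = 24 − 6 = 18 and β = 106 − 87 = 19.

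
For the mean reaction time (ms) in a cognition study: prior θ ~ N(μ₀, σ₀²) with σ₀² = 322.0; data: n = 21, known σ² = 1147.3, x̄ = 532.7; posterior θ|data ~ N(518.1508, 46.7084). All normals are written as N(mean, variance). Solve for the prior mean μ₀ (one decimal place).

The posterior mean is a precision-weighted average: μ_n = (τ₀μ₀ + τ_data·x̄)/(τ₀+τ_data), with τ₀=1/σ₀² and τ_data=n/σ².
Here τ₀ = 1/322.0 = 0.003106 and τ_data = 21/1147.3 = 0.018304, so τ_n = 0.021410.
Rearranging for μ₀: μ₀ = (μ_n·τ_n − τ_data·x̄)/τ₀ = (518.1508·0.021410 − 0.018304·532.7) / 0.003106 = 1.343068/0.003106 ≈ 432.4.

μ₀ = 432.4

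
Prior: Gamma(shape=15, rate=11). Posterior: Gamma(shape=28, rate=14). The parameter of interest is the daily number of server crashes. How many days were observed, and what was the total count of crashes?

n = 3 days with total 13 crashes

Gamma–Poisson conjugacy: posterior shape = α + Σxᵢ, posterior rate = β + n.
Matching: Σxᵢ = 28 − 15 = 13 and n = 14 − 11 = 3.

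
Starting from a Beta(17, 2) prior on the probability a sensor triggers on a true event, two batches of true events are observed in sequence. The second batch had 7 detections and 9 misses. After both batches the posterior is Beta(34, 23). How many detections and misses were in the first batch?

Sequential conjugate updates are equivalent to a single update on the pooled data, so total successes = posterior α − prior α and total failures = posterior β − prior β.
Total across both batches: 34−17=17 detections, 23−2=21 misses.
Subtract the second batch: 17−7=10 detections and 21−9=12 misses.

10 detections and 12 misses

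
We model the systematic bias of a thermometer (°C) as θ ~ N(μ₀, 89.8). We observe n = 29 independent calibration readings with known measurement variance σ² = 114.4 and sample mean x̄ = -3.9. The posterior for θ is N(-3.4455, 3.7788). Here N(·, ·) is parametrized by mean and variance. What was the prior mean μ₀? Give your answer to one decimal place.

The posterior mean is a precision-weighted average: μ_n = (τ₀μ₀ + τ_data·x̄)/(τ₀+τ_data), with τ₀=1/σ₀² and τ_data=n/σ².
Here τ₀ = 1/89.8 = 0.011136 and τ_data = 29/114.4 = 0.253497, so τ_n = 0.264633.
Rearranging for μ₀: μ₀ = (μ_n·τ_n − τ_data·x̄)/τ₀ = (-3.4455·0.264633 − 0.253497·-3.9) / 0.011136 = 0.076845/0.011136 ≈ 6.9.

μ₀ = 6.9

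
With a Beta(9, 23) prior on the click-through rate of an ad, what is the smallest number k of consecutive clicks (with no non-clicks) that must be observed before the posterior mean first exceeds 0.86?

k = 133

After k clicks and 0 non-clicks the posterior is Beta(9+k, 23), with mean (9+k)/(9+23+k).
Set (9+k)/(32+k) > 0.86 and solve: k > (0.86·32 − 9)/(1 − 0.86) = 132.286.
The smallest integer exceeding 132.286 is 133.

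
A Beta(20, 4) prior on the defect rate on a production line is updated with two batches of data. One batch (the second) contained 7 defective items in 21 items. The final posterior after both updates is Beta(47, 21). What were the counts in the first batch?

Sequential conjugate updates are equivalent to a single update on the pooled data, so total successes = posterior α − prior α and total failures = posterior β − prior β.
Total across both batches: 47−20=27 defective items, 21−4=17 good items.
Subtract the second batch: 27−7=20 defective items and 17−14=3 good items.

20 defective items and 3 good items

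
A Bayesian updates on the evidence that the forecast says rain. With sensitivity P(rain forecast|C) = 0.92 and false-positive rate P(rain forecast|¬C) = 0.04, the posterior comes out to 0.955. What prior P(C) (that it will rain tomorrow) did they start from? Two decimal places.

Bayes' rule in odds form gives O(C|E) = O(C)·[P(E|C)/P(E|¬C)], hence O(C) = O(C|E)/LR.
Posterior odds = 0.955/(1−0.955) = 21.2222. LR = 0.92/0.04 = 23.0000.
Prior odds = 21.2222/23.0000 = 0.9227, so P(C) = 0.9227/(1+0.9227) ≈ 0.48.

P(C) = 0.48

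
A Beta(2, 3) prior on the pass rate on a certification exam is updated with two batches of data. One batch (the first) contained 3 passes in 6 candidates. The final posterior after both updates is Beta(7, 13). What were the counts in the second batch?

Because Beta–binomial updating is additive in the counts, the combined data contributed (α_post−α_prior, β_post−β_prior) successes and failures.
Total across both batches: 7−2=5 passes, 13−3=10 failures.
Subtract the first batch: 5−3=2 passes and 10−3=7 failures.

2 passes and 7 failures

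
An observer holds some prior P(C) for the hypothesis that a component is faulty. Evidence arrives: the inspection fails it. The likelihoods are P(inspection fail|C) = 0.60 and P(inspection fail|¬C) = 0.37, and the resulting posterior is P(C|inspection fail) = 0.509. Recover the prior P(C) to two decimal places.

P(C) = 0.39

Bayes' rule in odds form gives O(C|E) = O(C)·[P(E|C)/P(E|¬C)], hence O(C) = O(C|E)/LR.
Posterior odds = 0.509/(1−0.509) = 1.0367. LR = 0.60/0.37 = 1.6216.
Prior odds = 1.0367/1.6216 = 0.6393, so P(C) = 0.6393/(1+0.6393) ≈ 0.39.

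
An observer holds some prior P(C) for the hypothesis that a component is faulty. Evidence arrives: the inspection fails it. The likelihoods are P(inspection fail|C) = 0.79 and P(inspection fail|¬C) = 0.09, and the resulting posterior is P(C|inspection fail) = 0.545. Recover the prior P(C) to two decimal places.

P(C) = 0.12

In odds form, posterior odds = prior odds × likelihood ratio, so prior odds = posterior odds ÷ LR.
Posterior odds = 0.545/(1−0.545) = 1.1978. LR = 0.79/0.09 = 8.7778.
Prior odds = 1.1978/8.7778 = 0.1365, so P(C) = 0.1365/(1+0.1365) ≈ 0.12.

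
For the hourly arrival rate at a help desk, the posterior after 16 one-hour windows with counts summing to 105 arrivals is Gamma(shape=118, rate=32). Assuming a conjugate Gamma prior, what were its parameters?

Gamma–Poisson conjugacy: posterior shape = α + Σxᵢ, posterior rate = β + n.
So α = 118 − 105 = 13 and β = 32 − 16 = 16.

Gamma(shape=13, rate=16)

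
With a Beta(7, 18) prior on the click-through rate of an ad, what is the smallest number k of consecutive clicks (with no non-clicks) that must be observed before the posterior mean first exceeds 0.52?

After k clicks and 0 non-clicks the posterior is Beta(7+k, 18), with mean (7+k)/(7+18+k).
Set (7+k)/(25+k) > 0.52 and solve: k > (0.52·25 − 7)/(1 − 0.52) = 12.500.
The smallest integer exceeding 12.500 is 13.

k = 13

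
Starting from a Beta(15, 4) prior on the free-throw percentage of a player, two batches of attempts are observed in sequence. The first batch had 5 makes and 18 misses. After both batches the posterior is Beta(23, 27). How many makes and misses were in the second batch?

3 makes and 5 misses

Because Beta–binomial updating is additive in the counts, the combined data contributed (α_post−α_prior, β_post−β_prior) successes and failures.
Total across both batches: 23−15=8 makes, 27−4=23 misses.
Subtract the first batch: 8−5=3 makes and 23−18=5 misses.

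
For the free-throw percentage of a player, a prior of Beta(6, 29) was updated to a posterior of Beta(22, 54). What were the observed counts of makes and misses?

Under Beta–binomial conjugacy the posterior parameters are (a+s, b+f).
Match parameters: s=22−6=16, f=54−29=25.

16 makes and 25 misses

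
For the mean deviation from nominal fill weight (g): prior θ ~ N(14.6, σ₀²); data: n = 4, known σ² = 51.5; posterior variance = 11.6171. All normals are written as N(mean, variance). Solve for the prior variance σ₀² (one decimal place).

For the Normal–Normal model with known σ², precisions add: τ_n = τ₀ + n/σ².
So 1/σ₀² = 1/11.6171 − 4/51.5 = 0.086080 − 0.077670 = 0.008410.
Hence σ₀² = 1/0.008410 ≈ 118.9.

σ₀² = 118.9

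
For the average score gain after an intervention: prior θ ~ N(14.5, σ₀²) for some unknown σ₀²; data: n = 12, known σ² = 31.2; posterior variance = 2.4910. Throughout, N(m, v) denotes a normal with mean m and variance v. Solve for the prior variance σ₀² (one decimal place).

σ₀² = 59.4

For the Normal–Normal model with known σ², precisions add: τ_n = τ₀ + n/σ².
So 1/σ₀² = 1/2.4910 − 12/31.2 = 0.401445 − 0.384615 = 0.016830.
Hence σ₀² = 1/0.016830 ≈ 59.4.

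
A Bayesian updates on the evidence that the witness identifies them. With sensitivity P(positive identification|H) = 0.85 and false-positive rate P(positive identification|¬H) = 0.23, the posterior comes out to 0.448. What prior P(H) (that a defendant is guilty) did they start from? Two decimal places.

P(H) = 0.18

Bayes' rule in odds form gives O(H|E) = O(H)·[P(E|H)/P(E|¬H)], hence O(H) = O(H|E)/LR.
Posterior odds = 0.448/(1−0.448) = 0.8116. LR = 0.85/0.23 = 3.6957.
Prior odds = 0.8116/3.6957 = 0.2196, so P(H) = 0.2196/(1+0.2196) ≈ 0.18.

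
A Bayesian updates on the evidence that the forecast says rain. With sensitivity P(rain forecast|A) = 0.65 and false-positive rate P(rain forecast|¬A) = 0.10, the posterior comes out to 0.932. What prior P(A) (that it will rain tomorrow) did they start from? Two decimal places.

P(A) = 0.68

Bayes' rule in odds form gives O(A|E) = O(A)·[P(E|A)/P(E|¬A)], hence O(A) = O(A|E)/LR.
Posterior odds = 0.932/(1−0.932) = 13.7059. LR = 0.65/0.10 = 6.5000.
Prior odds = 13.7059/6.5000 = 2.1086, so P(A) = 2.1086/(1+2.1086) ≈ 0.68.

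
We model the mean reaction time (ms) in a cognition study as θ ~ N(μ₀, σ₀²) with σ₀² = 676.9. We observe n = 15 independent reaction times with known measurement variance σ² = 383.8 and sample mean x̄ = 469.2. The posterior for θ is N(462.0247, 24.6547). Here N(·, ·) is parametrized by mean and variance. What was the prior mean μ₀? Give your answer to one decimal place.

With known observation variance, the Normal–Normal posterior has precision τ_n = τ₀ + n/σ² and mean μ_n = (τ₀μ₀ + (n/σ²)x̄)/τ_n.
Here τ₀ = 1/676.9 = 0.001477 and τ_data = 15/383.8 = 0.039083, so τ_n = 0.040560.
Rearranging for μ₀: μ₀ = (μ_n·τ_n − τ_data·x̄)/τ₀ = (462.0247·0.040560 − 0.039083·469.2) / 0.001477 = 0.401978/0.001477 ≈ 272.2.

μ₀ = 272.2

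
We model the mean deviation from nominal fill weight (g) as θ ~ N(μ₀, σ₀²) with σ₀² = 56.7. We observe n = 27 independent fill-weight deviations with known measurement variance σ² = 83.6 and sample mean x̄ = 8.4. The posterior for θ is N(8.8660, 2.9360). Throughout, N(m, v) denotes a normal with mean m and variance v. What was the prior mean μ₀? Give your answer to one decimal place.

μ₀ = 17.4

The posterior mean is a precision-weighted average: μ_n = (τ₀μ₀ + τ_data·x̄)/(τ₀+τ_data), with τ₀=1/σ₀² and τ_data=n/σ².
Here τ₀ = 1/56.7 = 0.017637 and τ_data = 27/83.6 = 0.322967, so τ_n = 0.340604.
Rearranging for μ₀: μ₀ = (μ_n·τ_n − τ_data·x̄)/τ₀ = (8.8660·0.340604 − 0.322967·8.4) / 0.017637 = 0.306872/0.017637 ≈ 17.4.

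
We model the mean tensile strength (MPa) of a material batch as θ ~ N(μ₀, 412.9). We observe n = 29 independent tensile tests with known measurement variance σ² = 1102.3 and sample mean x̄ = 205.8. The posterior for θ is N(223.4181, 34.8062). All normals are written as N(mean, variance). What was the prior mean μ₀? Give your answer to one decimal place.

With known observation variance, the Normal–Normal posterior has precision τ_n = τ₀ + n/σ² and mean μ_n = (τ₀μ₀ + (n/σ²)x̄)/τ_n.
Here τ₀ = 1/412.9 = 0.002422 and τ_data = 29/1102.3 = 0.026309, so τ_n = 0.028731.
Rearranging for μ₀: μ₀ = (μ_n·τ_n − τ_data·x̄)/τ₀ = (223.4181·0.028731 − 0.026309·205.8) / 0.002422 = 1.004633/0.002422 ≈ 414.8.

μ₀ = 414.8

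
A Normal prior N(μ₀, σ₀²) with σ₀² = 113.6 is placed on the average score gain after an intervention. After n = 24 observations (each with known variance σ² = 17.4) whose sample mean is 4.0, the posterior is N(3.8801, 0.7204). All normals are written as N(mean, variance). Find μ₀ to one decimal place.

With known observation variance, the Normal–Normal posterior has precision τ_n = τ₀ + n/σ² and mean μ_n = (τ₀μ₀ + (n/σ²)x̄)/τ_n.
Here τ₀ = 1/113.6 = 0.008803 and τ_data = 24/17.4 = 1.379310, so τ_n = 1.388113.
Rearranging for μ₀: μ₀ = (μ_n·τ_n − τ_data·x̄)/τ₀ = (3.8801·1.388113 − 1.379310·4.0) / 0.008803 = -0.131223/0.008803 ≈ -14.9.

μ₀ = -14.9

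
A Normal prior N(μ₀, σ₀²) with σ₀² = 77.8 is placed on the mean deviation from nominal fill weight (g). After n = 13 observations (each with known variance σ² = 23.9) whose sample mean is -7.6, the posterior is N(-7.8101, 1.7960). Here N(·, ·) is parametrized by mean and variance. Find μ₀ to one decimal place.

μ₀ = -16.7

With known observation variance, the Normal–Normal posterior has precision τ_n = τ₀ + n/σ² and mean μ_n = (τ₀μ₀ + (n/σ²)x̄)/τ_n.
Here τ₀ = 1/77.8 = 0.012853 and τ_data = 13/23.9 = 0.543933, so τ_n = 0.556786.
Rearranging for μ₀: μ₀ = (μ_n·τ_n − τ_data·x̄)/τ₀ = (-7.8101·0.556786 − 0.543933·-7.6) / 0.012853 = -0.214664/0.012853 ≈ -16.7.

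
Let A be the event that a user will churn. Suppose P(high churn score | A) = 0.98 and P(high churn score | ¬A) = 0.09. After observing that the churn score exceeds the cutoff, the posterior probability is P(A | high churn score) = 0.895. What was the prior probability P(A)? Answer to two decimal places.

Bayes' rule in odds form gives O(A|E) = O(A)·[P(E|A)/P(E|¬A)], hence O(A) = O(A|E)/LR.
Posterior odds = 0.895/(1−0.895) = 8.5238. LR = 0.98/0.09 = 10.8889.
Prior odds = 8.5238/10.8889 = 0.7828, so P(A) = 0.7828/(1+0.7828) ≈ 0.44.

P(A) = 0.44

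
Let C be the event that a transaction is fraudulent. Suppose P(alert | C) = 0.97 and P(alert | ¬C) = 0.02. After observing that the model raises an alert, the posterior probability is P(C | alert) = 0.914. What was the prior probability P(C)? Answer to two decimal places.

In odds form, posterior odds = prior odds × likelihood ratio, so prior odds = posterior odds ÷ LR.
Posterior odds = 0.914/(1−0.914) = 10.6279. LR = 0.97/0.02 = 48.5000.
Prior odds = 10.6279/48.5000 = 0.2191, so P(C) = 0.2191/(1+0.2191) ≈ 0.18.

P(C) = 0.18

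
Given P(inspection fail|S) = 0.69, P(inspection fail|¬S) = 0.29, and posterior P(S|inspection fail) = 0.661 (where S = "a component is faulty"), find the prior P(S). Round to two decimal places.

P(S) = 0.45

In odds form, posterior odds = prior odds × likelihood ratio, so prior odds = posterior odds ÷ LR.
Posterior odds = 0.661/(1−0.661) = 1.9499. LR = 0.69/0.29 = 2.3793.
Prior odds = 1.9499/2.3793 = 0.8195, so P(S) = 0.8195/(1+0.8195) ≈ 0.45.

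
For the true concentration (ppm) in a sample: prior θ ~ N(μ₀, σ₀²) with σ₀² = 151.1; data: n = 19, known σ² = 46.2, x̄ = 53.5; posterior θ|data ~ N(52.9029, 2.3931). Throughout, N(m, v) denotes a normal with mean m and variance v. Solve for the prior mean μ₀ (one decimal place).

The posterior mean is a precision-weighted average: μ_n = (τ₀μ₀ + τ_data·x̄)/(τ₀+τ_data), with τ₀=1/σ₀² and τ_data=n/σ².
Here τ₀ = 1/151.1 = 0.006618 and τ_data = 19/46.2 = 0.411255, so τ_n = 0.417873.
Rearranging for μ₀: μ₀ = (μ_n·τ_n − τ_data·x̄)/τ₀ = (52.9029·0.417873 − 0.411255·53.5) / 0.006618 = 0.104551/0.006618 ≈ 15.8.

μ₀ = 15.8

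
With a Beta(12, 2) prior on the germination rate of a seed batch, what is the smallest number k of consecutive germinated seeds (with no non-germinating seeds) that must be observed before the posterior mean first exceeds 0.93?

After k germinated seeds and 0 non-germinating seeds the posterior is Beta(12+k, 2), with mean (12+k)/(12+2+k).
Set (12+k)/(14+k) > 0.93 and solve: k > (0.93·14 − 12)/(1 − 0.93) = 14.571.
The smallest integer exceeding 14.571 is 15.

k = 15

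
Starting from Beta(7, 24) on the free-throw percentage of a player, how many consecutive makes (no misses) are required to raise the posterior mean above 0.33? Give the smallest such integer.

After k makes and 0 misses the posterior is Beta(7+k, 24), with mean (7+k)/(7+24+k).
Set (7+k)/(31+k) > 0.33 and solve: k > (0.33·31 − 7)/(1 − 0.33) = 4.821.
The smallest integer exceeding 4.821 is 5.

k = 5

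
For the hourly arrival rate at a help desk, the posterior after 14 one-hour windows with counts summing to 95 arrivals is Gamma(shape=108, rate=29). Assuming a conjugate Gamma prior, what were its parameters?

Gamma(shape=13, rate=15)

Gamma–Poisson conjugacy: posterior shape = α + Σxᵢ, posterior rate = β + n.
So α = 108 − 95 = 13 and β = 29 − 14 = 15.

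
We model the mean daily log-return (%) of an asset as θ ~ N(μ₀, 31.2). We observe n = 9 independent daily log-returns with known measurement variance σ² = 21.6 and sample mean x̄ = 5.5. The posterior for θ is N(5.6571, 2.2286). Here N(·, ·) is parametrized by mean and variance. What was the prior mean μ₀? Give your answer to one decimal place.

The posterior mean is a precision-weighted average: μ_n = (τ₀μ₀ + τ_data·x̄)/(τ₀+τ_data), with τ₀=1/σ₀² and τ_data=n/σ².
Here τ₀ = 1/31.2 = 0.032051 and τ_data = 9/21.6 = 0.416667, so τ_n = 0.448718.
Rearranging for μ₀: μ₀ = (μ_n·τ_n − τ_data·x̄)/τ₀ = (5.6571·0.448718 − 0.416667·5.5) / 0.032051 = 0.246774/0.032051 ≈ 7.7.

μ₀ = 7.7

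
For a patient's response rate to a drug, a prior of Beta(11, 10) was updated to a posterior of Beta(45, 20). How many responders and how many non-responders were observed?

A Beta(α, β) prior with s successes and f failures in binomial data gives a Beta(α+s, β+f) posterior.
So s = 45 − 11 = 34 and f = 20 − 10 = 10.

34 responders and 10 non-responders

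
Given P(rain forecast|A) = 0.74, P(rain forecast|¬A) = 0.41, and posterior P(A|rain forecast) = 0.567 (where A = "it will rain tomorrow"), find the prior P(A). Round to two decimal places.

P(A) = 0.42

Bayes' rule in odds form gives O(A|E) = O(A)·[P(E|A)/P(E|¬A)], hence O(A) = O(A|E)/LR.
Posterior odds = 0.567/(1−0.567) = 1.3095. LR = 0.74/0.41 = 1.8049.
Prior odds = 1.3095/1.8049 = 0.7255, so P(A) = 0.7255/(1+0.7255) ≈ 0.42.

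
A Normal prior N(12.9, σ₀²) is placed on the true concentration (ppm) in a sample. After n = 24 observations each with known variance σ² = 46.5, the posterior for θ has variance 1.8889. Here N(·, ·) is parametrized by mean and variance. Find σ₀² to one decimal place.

For the Normal–Normal model with known σ², precisions add: τ_n = τ₀ + n/σ².
So 1/σ₀² = 1/1.8889 − 24/46.5 = 0.529409 − 0.516129 = 0.013280.
Hence σ₀² = 1/0.013280 ≈ 75.3.

σ₀² = 75.3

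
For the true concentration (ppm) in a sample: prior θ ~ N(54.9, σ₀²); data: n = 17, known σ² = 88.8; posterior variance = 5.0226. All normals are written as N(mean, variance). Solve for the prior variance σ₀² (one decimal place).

σ₀² = 130.6

Posterior precision equals prior precision plus data precision: 1/σ_n² = 1/σ₀² + n/σ².
So 1/σ₀² = 1/5.0226 − 17/88.8 = 0.199100 − 0.191441 = 0.007659.
Hence σ₀² = 1/0.007659 ≈ 130.6.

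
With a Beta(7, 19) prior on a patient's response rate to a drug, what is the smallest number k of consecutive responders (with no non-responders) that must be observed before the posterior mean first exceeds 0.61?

k = 23

After k responders and 0 non-responders the posterior is Beta(7+k, 19), with mean (7+k)/(7+19+k).
Set (7+k)/(26+k) > 0.61 and solve: k > (0.61·26 − 7)/(1 − 0.61) = 22.718.
The smallest integer exceeding 22.718 is 23.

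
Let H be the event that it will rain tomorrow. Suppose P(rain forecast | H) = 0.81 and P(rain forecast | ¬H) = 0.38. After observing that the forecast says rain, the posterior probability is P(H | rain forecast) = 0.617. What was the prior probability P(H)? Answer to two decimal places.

Bayes' rule in odds form gives O(H|E) = O(H)·[P(E|H)/P(E|¬H)], hence O(H) = O(H|E)/LR.
Posterior odds = 0.617/(1−0.617) = 1.6110. LR = 0.81/0.38 = 2.1316.
Prior odds = 1.6110/2.1316 = 0.7558, so P(H) = 0.7558/(1+0.7558) ≈ 0.43.

P(H) = 0.43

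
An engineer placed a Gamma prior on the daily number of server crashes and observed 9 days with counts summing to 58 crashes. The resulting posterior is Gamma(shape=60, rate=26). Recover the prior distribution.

Gamma(shape=2, rate=17)

A Gamma(α, β) prior (rate parametrization) on a Poisson rate with n observations summing to S gives posterior Gamma(α+S, β+n).
So α = 60 − 58 = 2 and β = 26 − 9 = 17.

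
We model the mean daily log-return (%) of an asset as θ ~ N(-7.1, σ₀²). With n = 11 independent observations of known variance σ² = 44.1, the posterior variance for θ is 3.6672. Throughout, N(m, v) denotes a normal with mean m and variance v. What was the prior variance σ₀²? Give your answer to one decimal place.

σ₀² = 43.0

Posterior precision equals prior precision plus data precision: 1/σ_n² = 1/σ₀² + n/σ².
So 1/σ₀² = 1/3.6672 − 11/44.1 = 0.272688 − 0.249433 = 0.023255.
Hence σ₀² = 1/0.023255 ≈ 43.0.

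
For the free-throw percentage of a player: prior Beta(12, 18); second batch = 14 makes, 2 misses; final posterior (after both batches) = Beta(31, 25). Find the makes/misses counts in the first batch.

5 makes and 5 misses

Sequential conjugate updates are equivalent to a single update on the pooled data, so total successes = posterior α − prior α and total failures = posterior β − prior β.
Total across both batches: 31−12=19 makes, 25−18=7 misses.
Subtract the second batch: 19−14=5 makes and 7−2=5 misses.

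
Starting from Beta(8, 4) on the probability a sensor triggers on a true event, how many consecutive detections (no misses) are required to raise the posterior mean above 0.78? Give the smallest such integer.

After k detections and 0 misses the posterior is Beta(8+k, 4), with mean (8+k)/(8+4+k).
Set (8+k)/(12+k) > 0.78 and solve: k > (0.78·12 − 8)/(1 − 0.78) = 6.182.
The smallest integer exceeding 6.182 is 7, and checking k=7: (15)/(19) = 0.7895 > 0.78.

k = 7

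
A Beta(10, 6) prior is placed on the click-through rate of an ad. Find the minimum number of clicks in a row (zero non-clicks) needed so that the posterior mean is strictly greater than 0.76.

k = 10

After k clicks and 0 non-clicks the posterior is Beta(10+k, 6), with mean (10+k)/(10+6+k).
Set (10+k)/(16+k) > 0.76 and solve: k > (0.76·16 − 10)/(1 − 0.76) = 9.000.
The smallest integer exceeding 9.000 is 10, and checking k=10: (20)/(26) = 0.7692 > 0.76.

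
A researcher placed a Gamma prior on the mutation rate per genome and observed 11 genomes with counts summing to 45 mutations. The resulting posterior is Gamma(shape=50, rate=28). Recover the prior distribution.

Gamma(shape=5, rate=17)

Gamma–Poisson conjugacy: posterior shape = α + Σxᵢ, posterior rate = β + n.
So α = 50 − 45 = 5 and β = 28 − 11 = 17.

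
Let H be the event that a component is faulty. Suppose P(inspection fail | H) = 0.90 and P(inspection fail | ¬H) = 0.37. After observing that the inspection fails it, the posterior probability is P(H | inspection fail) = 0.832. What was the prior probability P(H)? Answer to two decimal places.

P(H) = 0.67

In odds form, posterior odds = prior odds × likelihood ratio, so prior odds = posterior odds ÷ LR.
Posterior odds = 0.832/(1−0.832) = 4.9524. LR = 0.90/0.37 = 2.4324.
Prior odds = 4.9524/2.4324 = 2.0360, so P(H) = 2.0360/(1+2.0360) ≈ 0.67.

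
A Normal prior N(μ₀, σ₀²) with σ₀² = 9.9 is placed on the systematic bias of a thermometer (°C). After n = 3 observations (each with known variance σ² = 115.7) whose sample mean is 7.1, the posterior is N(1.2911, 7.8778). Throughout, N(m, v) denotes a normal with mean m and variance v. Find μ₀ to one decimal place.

With known observation variance, the Normal–Normal posterior has precision τ_n = τ₀ + n/σ² and mean μ_n = (τ₀μ₀ + (n/σ²)x̄)/τ_n.
Here τ₀ = 1/9.9 = 0.101010 and τ_data = 3/115.7 = 0.025929, so τ_n = 0.126939.
Rearranging for μ₀: μ₀ = (μ_n·τ_n − τ_data·x̄)/τ₀ = (1.2911·0.126939 − 0.025929·7.1) / 0.101010 = -0.020205/0.101010 ≈ -0.2.

μ₀ = -0.2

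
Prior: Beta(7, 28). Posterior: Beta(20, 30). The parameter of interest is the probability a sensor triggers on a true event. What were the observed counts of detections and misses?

Beta is conjugate to the binomial likelihood: posterior = Beta(α+s, β+f).
Match parameters: s=20−7=13, f=30−28=2.

13 detections and 2 misses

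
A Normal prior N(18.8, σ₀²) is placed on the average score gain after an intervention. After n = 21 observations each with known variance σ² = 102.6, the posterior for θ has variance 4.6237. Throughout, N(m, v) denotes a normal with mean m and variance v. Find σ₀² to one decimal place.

Posterior precision equals prior precision plus data precision: 1/σ_n² = 1/σ₀² + n/σ².
So 1/σ₀² = 1/4.6237 − 21/102.6 = 0.216277 − 0.204678 = 0.011599.
Hence σ₀² = 1/0.011599 ≈ 86.2.

σ₀² = 86.2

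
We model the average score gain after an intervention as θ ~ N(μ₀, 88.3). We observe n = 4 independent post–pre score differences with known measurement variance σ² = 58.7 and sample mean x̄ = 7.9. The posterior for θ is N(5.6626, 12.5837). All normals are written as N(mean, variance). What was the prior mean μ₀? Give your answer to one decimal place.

μ₀ = -7.8

With known observation variance, the Normal–Normal posterior has precision τ_n = τ₀ + n/σ² and mean μ_n = (τ₀μ₀ + (n/σ²)x̄)/τ_n.
Here τ₀ = 1/88.3 = 0.011325 and τ_data = 4/58.7 = 0.068143, so τ_n = 0.079468.
Rearranging for μ₀: μ₀ = (μ_n·τ_n − τ_data·x̄)/τ₀ = (5.6626·0.079468 − 0.068143·7.9) / 0.011325 = -0.088334/0.011325 ≈ -7.8.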